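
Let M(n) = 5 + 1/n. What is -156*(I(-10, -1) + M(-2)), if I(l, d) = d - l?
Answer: -2106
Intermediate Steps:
-156*(I(-10, -1) + M(-2)) = -156*((-1 - 1*(-10)) + (5 + 1/(-2))) = -156*((-1 + 10) + (5 - 1/2)) = -156*(9 + 9/2) = -156*27/2 = -2106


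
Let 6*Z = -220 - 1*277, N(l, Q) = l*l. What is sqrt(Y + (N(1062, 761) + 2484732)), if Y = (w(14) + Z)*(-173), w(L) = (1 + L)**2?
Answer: sqrt(129167322)/6 ≈ 1894.2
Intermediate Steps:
N(l, Q) = l**2
Z = -497/6 (Z = (-220 - 1*277)/6 = (-220 - 277)/6 = (1/6)*(-497) = -497/6 ≈ -82.833)
Y = -147569/6 (Y = ((1 + 14)**2 - 497/6)*(-173) = (15**2 - 497/6)*(-173) = (225 - 497/6)*(-173) = (853/6)*(-173) = -147569/6 ≈ -24595.)
sqrt(Y + (N(1062, 761) + 2484732)) = sqrt(-147569/6 + (1062**2 + 2484732)) = sqrt(-147569/6 + (1127844 + 2484732)) = sqrt(-147569/6 + 3612576) = sqrt(21527887/6) = sqrt(129167322)/6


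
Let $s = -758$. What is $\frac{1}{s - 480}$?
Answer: $- \frac{1}{1238} \approx -0.00080775$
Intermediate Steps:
$\frac{1}{s - 480} = \frac{1}{-758 - 480} = \frac{1}{-1238} = - \frac{1}{1238}$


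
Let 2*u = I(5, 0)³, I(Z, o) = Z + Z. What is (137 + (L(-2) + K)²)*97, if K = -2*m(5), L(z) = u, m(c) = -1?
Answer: 24457677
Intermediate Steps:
I(Z, o) = 2*Z
u = 500 (u = (2*5)³/2 = (½)*10³ = (½)*1000 = 500)
L(z) = 500
K = 2 (K = -2/(1/(-1)) = -2/(-1) = -2*(-1) = 2)
(137 + (L(-2) + K)²)*97 = (137 + (500 + 2)²)*97 = (137 + 502²)*97 = (137 + 252004)*97 = 252141*97 = 24457677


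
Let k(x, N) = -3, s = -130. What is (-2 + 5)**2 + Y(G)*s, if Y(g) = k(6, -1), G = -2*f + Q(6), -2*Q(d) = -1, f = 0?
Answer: 399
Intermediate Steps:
Q(d) = 1/2 (Q(d) = -1/2*(-1) = 1/2)
G = 1/2 (G = -2*0 + 1/2 = 0 + 1/2 = 1/2 ≈ 0.50000)
Y(g) = -3
(-2 + 5)**2 + Y(G)*s = (-2 + 5)**2 - 3*(-130) = 3**2 + 390 = 9 + 390 = 399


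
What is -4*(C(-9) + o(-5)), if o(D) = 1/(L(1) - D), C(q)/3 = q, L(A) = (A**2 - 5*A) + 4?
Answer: 536/5 ≈ 107.20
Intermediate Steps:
L(A) = 4 + A**2 - 5*A
C(q) = 3*q
o(D) = -1/D (o(D) = 1/((4 + 1**2 - 5*1) - D) = 1/((4 + 1 - 5) - D) = 1/(0 - D) = 1/(-D) = -1/D)
-4*(C(-9) + o(-5)) = -4*(3*(-9) - 1/(-5)) = -4*(-27 - 1*(-1/5)) = -4*(-27 + 1/5) = -4*(-134/5) = 536/5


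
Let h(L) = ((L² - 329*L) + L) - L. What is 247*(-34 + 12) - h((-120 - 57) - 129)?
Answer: -199744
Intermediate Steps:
h(L) = L² - 329*L (h(L) = (L² - 328*L) - L = L² - 329*L)
247*(-34 + 12) - h((-120 - 57) - 129) = 247*(-34 + 12) - ((-120 - 57) - 129)*(-329 + ((-120 - 57) - 129)) = 247*(-22) - (-177 - 129)*(-329 + (-177 - 129)) = -5434 - (-306)*(-329 - 306) = -5434 - (-306)*(-635) = -5434 - 1*194310 = -5434 - 194310 = -199744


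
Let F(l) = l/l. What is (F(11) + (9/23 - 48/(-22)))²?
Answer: 817216/64009 ≈ 12.767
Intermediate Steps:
F(l) = 1
(F(11) + (9/23 - 48/(-22)))² = (1 + (9/23 - 48/(-22)))² = (1 + (9*(1/23) - 48*(-1/22)))² = (1 + (9/23 + 24/11))² = (1 + 651/253)² = (904/253)² = 817216/64009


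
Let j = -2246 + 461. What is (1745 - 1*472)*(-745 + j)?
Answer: -3220690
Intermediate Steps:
j = -1785
(1745 - 1*472)*(-745 + j) = (1745 - 1*472)*(-745 - 1785) = (1745 - 472)*(-2530) = 1273*(-2530) = -3220690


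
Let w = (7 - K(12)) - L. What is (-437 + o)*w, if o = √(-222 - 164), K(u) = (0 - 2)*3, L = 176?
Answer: 71231 - 163*I*√386 ≈ 71231.0 - 3202.4*I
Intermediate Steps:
K(u) = -6 (K(u) = -2*3 = -6)
w = -163 (w = (7 - 1*(-6)) - 1*176 = (7 + 6) - 176 = 13 - 176 = -163)
o = I*√386 (o = √(-386) = I*√386 ≈ 19.647*I)
(-437 + o)*w = (-437 + I*√386)*(-163) = 71231 - 163*I*√386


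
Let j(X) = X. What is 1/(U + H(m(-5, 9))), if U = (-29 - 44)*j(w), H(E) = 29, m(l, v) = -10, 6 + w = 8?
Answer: -1/117 ≈ -0.0085470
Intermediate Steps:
w = 2 (w = -6 + 8 = 2)
U = -146 (U = (-29 - 44)*2 = -73*2 = -146)
1/(U + H(m(-5, 9))) = 1/(-146 + 29) = 1/(-117) = -1/117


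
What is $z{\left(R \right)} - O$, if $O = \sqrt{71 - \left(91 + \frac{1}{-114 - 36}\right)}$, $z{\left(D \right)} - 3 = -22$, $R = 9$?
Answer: $-19 - \frac{i \sqrt{17994}}{30} \approx -19.0 - 4.4714 i$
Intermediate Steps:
$z{\left(D \right)} = -19$ ($z{\left(D \right)} = 3 - 22 = -19$)
$O = \frac{i \sqrt{17994}}{30}$ ($O = \sqrt{71 - \frac{13649}{150}} = \sqrt{- \frac{2999}{150}} = \frac{i \sqrt{17994}}{30} \approx 4.4714 i$)
$z{\left(R \right)} - O = -19 - \frac{i \sqrt{17994}}{30}$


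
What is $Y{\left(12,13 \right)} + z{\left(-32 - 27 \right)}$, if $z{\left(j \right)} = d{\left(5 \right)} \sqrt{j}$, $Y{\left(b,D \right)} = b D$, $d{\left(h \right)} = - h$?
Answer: $156 - 5 i \sqrt{59} \approx 156.0 - 38.406 i$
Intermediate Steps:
$Y{\left(b,D \right)} = D b$
$z{\left(j \right)} = - 5 \sqrt{j}$ ($z{\left(j \right)} = \left(-1\right) 5 \sqrt{j} = - 5 \sqrt{j}$)
$Y{\left(12,13 \right)} + z{\left(-32 - 27 \right)} = 13 \cdot 12 - 5 \sqrt{-32 - 27} = 156 - 5 \sqrt{-32 - 27} = 156 - 5 \sqrt{-59} = 156 - 5 i \sqrt{59}$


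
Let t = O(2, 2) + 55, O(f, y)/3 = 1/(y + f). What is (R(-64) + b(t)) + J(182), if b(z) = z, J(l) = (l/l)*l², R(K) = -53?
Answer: 132507/4 ≈ 33127.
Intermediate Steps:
O(f, y) = 3/(f + y) (O(f, y) = 3/(y + f) = 3/(f + y))
J(l) = l² (J(l) = 1*l² = l²)
t = 223/4 (t = 3/(2 + 2) + 55 = 3/4 + 55 = 3*(¼) + 55 = ¾ + 55 = 223/4 ≈ 55.750)
(R(-64) + b(t)) + J(182) = (-53 + 223/4) + 182² = 11/4 + 33124 = 132507/4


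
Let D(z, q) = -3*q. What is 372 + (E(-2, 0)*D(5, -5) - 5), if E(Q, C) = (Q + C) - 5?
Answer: 262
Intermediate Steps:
E(Q, C) = -5 + C + Q (E(Q, C) = (C + Q) - 5 = -5 + C + Q)
372 + (E(-2, 0)*D(5, -5) - 5) = 372 + ((-5 + 0 - 2)*(-3*(-5)) - 5) = 372 + (-7*15 - 5) = 372 + (-105 - 5) = 372 - 110 = 262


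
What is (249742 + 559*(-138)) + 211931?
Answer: 384531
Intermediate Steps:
(249742 + 559*(-138)) + 211931 = (249742 - 77142) + 211931 = 172600 + 211931 = 384531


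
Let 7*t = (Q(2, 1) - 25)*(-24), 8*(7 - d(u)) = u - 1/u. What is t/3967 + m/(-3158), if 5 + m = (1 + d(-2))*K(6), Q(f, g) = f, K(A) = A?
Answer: 4143271/701556016 ≈ 0.0059058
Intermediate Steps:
d(u) = 7 - u/8 + 1/(8*u) (d(u) = 7 - (u - 1/u)/8 = 7 + (-u/8 + 1/(8*u)) = 7 - u/8 + 1/(8*u))
t = 552/7 (t = ((2 - 25)*(-24))/7 = (-23*(-24))/7 = (⅐)*552 = 552/7 ≈ 78.857)
m = 353/8 (m = -5 + (1 + (⅛)*(1 - 1*(-2)*(-56 - 2))/(-2))*6 = -5 + (1 + (⅛)*(-½)*(1 - 1*(-2)*(-58)))*6 = -5 + (1 + (⅛)*(-½)*(1 - 116))*6 = -5 + (1 + (⅛)*(-½)*(-115))*6 = -5 + (1 + 115/16)*6 = -5 + (131/16)*6 = -5 + 393/8 = 353/8 ≈ 44.125)
t/3967 + m/(-3158) = (552/7)/3967 + (353/8)/(-3158) = (552/7)*(1/3967) + (353/8)*(-1/3158) = 552/27769 - 353/25264 = 4143271/701556016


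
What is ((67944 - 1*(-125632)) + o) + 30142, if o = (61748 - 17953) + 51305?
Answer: 318818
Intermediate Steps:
o = 95100 (o = 43795 + 51305 = 95100)
((67944 - 1*(-125632)) + o) + 30142 = ((67944 - 1*(-125632)) + 95100) + 30142 = ((67944 + 125632) + 95100) + 30142 = (193576 + 95100) + 30142 = 288676 + 30142 = 318818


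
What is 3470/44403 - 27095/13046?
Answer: -1157829665/579281538 ≈ -1.9987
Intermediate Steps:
3470/44403 - 27095/13046 = -1157829665/579281538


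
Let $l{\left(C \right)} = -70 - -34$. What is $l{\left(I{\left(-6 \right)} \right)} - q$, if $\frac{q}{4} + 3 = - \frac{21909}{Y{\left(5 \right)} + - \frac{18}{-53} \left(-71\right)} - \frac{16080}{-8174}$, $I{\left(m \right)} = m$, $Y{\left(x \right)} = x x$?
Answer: $\frac{283235820}{2867} \approx 98792.0$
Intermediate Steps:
$Y{\left(x \right)} = x^{2}$
$q = - \frac{283339032}{2867}$ ($q = -12 + 4 \left(- \frac{21909}{5^{2} + - \frac{18}{-53} \left(-71\right)} - \frac{16080}{-8174}\right) = -12 + 4 \left(- \frac{21909}{25 + \left(-18\right) \left(- \frac{1}{53}\right) \left(-71\right)} - - \frac{120}{61}\right) = -12 + 4 \left(- \frac{21909}{25 + \frac{18}{53} \left(-71\right)} + \frac{120}{61}\right) = -12 + 4 \left(- \frac{21909}{25 - \frac{1278}{53}} + \frac{120}{61}\right) = -12 + 4 \left(- \frac{21909}{\frac{47}{53}} + \frac{120}{61}\right) = -12 + 4 \left(\left(-21909\right) \frac{53}{47} + \frac{120}{61}\right) = -12 + 4 \left(- \frac{1161177}{47} + \frac{120}{61}\right) = -12 + 4 \left(- \frac{70826157}{2867}\right) = -12 - \frac{283304628}{2867} = - \frac{283339032}{2867} \approx -98828.0$)
$l{\left(C \right)} = -36$ ($l{\left(C \right)} = -70 + 34 = -36$)
$l{\left(I{\left(-6 \right)} \right)} - q = -36 - - \frac{283339032}{2867} = -36 + \frac{283339032}{2867} = \frac{283235820}{2867}$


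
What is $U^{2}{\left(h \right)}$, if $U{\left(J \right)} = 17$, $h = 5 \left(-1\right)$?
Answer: $289$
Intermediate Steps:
$h = -5$
$U^{2}{\left(h \right)} = 17^{2} = 289$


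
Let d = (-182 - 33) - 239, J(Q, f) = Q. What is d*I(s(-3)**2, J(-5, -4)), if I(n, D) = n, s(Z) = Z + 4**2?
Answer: -76726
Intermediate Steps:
s(Z) = 16 + Z (s(Z) = Z + 16 = 16 + Z)
d = -454 (d = -215 - 239 = -454)
d*I(s(-3)**2, J(-5, -4)) = -454*(16 - 3)**2 = -454*13**2 = -454*169 = -76726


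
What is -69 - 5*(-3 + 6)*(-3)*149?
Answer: 6636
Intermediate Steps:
-69 - 5*(-3 + 6)*(-3)*149 = -69 - 15*(-3)*149 = -69 - 5*(-9)*149 = -69 + 45*149 = -69 + 6705 = 6636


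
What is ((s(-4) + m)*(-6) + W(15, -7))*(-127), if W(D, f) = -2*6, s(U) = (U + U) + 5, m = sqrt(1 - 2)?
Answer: -762 + 762*I ≈ -762.0 + 762.0*I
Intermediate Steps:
m = I (m = sqrt(-1) = I ≈ 1.0*I)
s(U) = 5 + 2*U (s(U) = 2*U + 5 = 5 + 2*U)
W(D, f) = -12
((s(-4) + m)*(-6) + W(15, -7))*(-127) = (((5 + 2*(-4)) + I)*(-6) - 12)*(-127) = (((5 - 8) + I)*(-6) - 12)*(-127) = ((-3 + I)*(-6) - 12)*(-127) = ((18 - 6*I) - 12)*(-127) = (6 - 6*I)*(-127) = -762 + 762*I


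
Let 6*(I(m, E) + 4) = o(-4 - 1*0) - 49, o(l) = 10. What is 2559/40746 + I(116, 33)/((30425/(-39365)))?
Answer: 563983454/41323235 ≈ 13.648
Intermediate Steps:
I(m, E) = -21/2 (I(m, E) = -4 + (10 - 49)/6 = -4 + (1/6)*(-39) = -4 - 13/2 = -21/2)
2559/40746 + I(116, 33)/((30425/(-39365))) = 2559/40746 - 21/(2*(30425/(-39365))) = 2559*(1/40746) - 21/(2*(30425*(-1/39365))) = 853/13582 - 21/(2*(-6085/7873)) = 853/13582 - 21/2*(-7873/6085) = 853/13582 + 165333/12170 = 563983454/41323235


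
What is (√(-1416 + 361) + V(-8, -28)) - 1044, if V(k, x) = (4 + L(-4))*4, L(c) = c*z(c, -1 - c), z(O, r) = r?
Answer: -1076 + I*√1055 ≈ -1076.0 + 32.481*I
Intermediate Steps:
L(c) = c*(-1 - c)
V(k, x) = -32 (V(k, x) = (4 - 1*(-4)*(1 - 4))*4 = (4 - 1*(-4)*(-3))*4 = (4 - 12)*4 = -8*4 = -32)
(√(-1416 + 361) + V(-8, -28)) - 1044 = (√(-1416 + 361) - 32) - 1044 = (√(-1055) - 32) - 1044 = (I*√1055 - 32) - 1044 = (-32 + I*√1055) - 1044 = -1076 + I*√1055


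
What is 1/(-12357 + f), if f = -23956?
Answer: -1/36313 ≈ -2.7538e-5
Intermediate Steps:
1/(-12357 + f) = 1/(-12357 - 23956) = 1/(-36313) = -1/36313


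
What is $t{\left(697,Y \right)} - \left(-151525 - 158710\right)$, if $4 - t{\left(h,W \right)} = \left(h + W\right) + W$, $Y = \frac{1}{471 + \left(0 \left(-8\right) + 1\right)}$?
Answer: $\frac{73051911}{236} \approx 3.0954 \cdot 10^{5}$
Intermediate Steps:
$Y = \frac{1}{472}$ ($Y = \frac{1}{471 + \left(0 + 1\right)} = \frac{1}{471 + 1} = \frac{1}{472} \approx 0.0021186$)
$t{\left(h,W \right)} = 4 - h - 2 W$ ($t{\left(h,W \right)} = 4 - \left(\left(h + W\right) + W\right) = 4 - \left(\left(W + h\right) + W\right) = 4 - \left(h + 2 W\right) = 4 - h - 2 W$)
$t{\left(697,Y \right)} - \left(-151525 - 158710\right) = \left(4 - 697 - \frac{1}{236}\right) - \left(-151525 - 158710\right) = - \frac{163549}{236} - -310235 = - \frac{163549}{236} + 310235 = \frac{73051911}{236}$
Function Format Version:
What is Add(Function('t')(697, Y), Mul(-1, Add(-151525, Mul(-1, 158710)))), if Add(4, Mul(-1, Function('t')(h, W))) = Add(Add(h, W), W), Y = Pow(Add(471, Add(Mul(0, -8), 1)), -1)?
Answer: Rational(73051911, 236) ≈ 3.0954e+5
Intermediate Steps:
Y = Rational(1, 472) (Y = Pow(Add(471, Add(0, 1)), -1) = Pow(Add(471, 1), -1) = Pow(472, -1) = Rational(1, 472) ≈ 0.0021186)
Function('t')(h, W) = Add(4, Mul(-1, h), Mul(-2, W)) (Function('t')(h, W) = Add(4, Mul(-1, Add(Add(h, W), W))) = Add(4, Mul(-1, Add(Add(W, h), W))) = Add(4, Mul(-1, Add(h, Mul(2, W)))) = Add(4, Add(Mul(-1, h), Mul(-2, W))) = Add(4, Mul(-1, h), Mul(-2, W)))
Add(Function('t')(697, Y), Mul(-1, Add(-151525, Mul(-1, 158710)))) = Add(Add(4, Mul(-1, 697), Mul(-2, Rational(1, 472))), Mul(-1, Add(-151525, Mul(-1, 158710)))) = Add(Add(4, -697, Rational(-1, 236)), Mul(-1, Add(-151525, -158710))) = Add(Rational(-163549, 236), Mul(-1, -310235)) = Add(Rational(-163549, 236), 310235) = Rational(73051911, 236)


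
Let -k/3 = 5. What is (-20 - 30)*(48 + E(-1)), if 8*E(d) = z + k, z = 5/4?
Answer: -37025/16 ≈ -2314.1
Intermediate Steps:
k = -15 (k = -3*5 = -15)
z = 5/4 (z = 5*(¼) = 5/4 ≈ 1.2500)
E(d) = -55/32 (E(d) = (5/4 - 15)/8 = (⅛)*(-55/4) = -55/32)
(-20 - 30)*(48 + E(-1)) = (-20 - 30)*(48 - 55/32) = -50*1481/32 = -37025/16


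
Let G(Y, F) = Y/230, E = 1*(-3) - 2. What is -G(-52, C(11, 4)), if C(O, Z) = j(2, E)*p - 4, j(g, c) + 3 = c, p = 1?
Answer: 26/115 ≈ 0.22609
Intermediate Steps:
E = -5 (E = -3 - 2 = -5)
j(g, c) = -3 + c
C(O, Z) = -12 (C(O, Z) = (-3 - 5)*1 - 4 = -8*1 - 4 = -8 - 4 = -12)
G(Y, F) = Y/230 (G(Y, F) = Y*(1/230) = Y/230)
-G(-52, C(11, 4)) = -(-52)/230 = -1*(-26/115) = 26/115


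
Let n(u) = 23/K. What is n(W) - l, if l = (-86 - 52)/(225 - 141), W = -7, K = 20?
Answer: 391/140 ≈ 2.7929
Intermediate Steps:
n(u) = 23/20
l = -23/14 (l = -138/84 = -138*1/84 = -23/14 ≈ -1.6429)
n(W) - l = 23/20 - 1*(-23/14) = 23/20 + 23/14 = 391/140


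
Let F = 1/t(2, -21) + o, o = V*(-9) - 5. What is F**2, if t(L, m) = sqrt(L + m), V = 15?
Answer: (2660 + I*sqrt(19))**2/361 ≈ 19600.0 + 64.236*I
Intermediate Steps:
o = -140 (o = 15*(-9) - 5 = -135 - 5 = -140)
F = -140 - I*sqrt(19)/19 (F = 1/(sqrt(2 - 21)) - 140 = 1/(sqrt(-19)) - 140 = 1/(I*sqrt(19)) - 140 = -I*sqrt(19)/19 - 140 = -140 - I*sqrt(19)/19 ≈ -140.0 - 0.22942*I)
F**2 = (-140 - I*sqrt(19)/19)**2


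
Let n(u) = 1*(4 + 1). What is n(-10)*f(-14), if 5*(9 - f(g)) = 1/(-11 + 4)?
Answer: 316/7 ≈ 45.143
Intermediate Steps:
n(u) = 5 (n(u) = 1*5 = 5)
f(g) = 316/35 (f(g) = 9 - 1/(5*(-11 + 4)) = 9 - 1/5/(-7) = 9 - 1/5*(-1/7) = 9 + 1/35 = 316/35)
n(-10)*f(-14) = 5*(316/35) = 316/7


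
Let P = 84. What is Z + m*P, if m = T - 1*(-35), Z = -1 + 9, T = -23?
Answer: 1016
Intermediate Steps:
Z = 8
m = 12 (m = -23 - 1*(-35) = -23 + 35 = 12)
Z + m*P = 8 + 12*84 = 8 + 1008 = 1016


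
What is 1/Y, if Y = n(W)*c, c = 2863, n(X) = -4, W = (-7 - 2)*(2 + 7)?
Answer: -1/11452 ≈ -8.7321e-5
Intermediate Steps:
W = -81 (W = -9*9 = -81)
Y = -11452 (Y = -4*2863 = -11452)
1/Y = 1/(-11452) = -1/11452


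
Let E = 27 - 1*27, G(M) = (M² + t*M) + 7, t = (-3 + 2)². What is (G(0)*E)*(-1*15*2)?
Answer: 0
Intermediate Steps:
t = 1 (t = (-1)² = 1)
G(M) = 7 + M + M² (G(M) = (M² + 1*M) + 7 = (M² + M) + 7 = (M + M²) + 7 = 7 + M + M²)
E = 0 (E = 27 - 27 = 0)
(G(0)*E)*(-1*15*2) = ((7 + 0 + 0²)*0)*(-1*15*2) = ((7 + 0 + 0)*0)*(-15*2) = (7*0)*(-30) = 0*(-30) = 0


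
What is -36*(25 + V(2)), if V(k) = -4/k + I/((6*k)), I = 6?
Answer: -846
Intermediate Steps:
V(k) = -3/k (V(k) = -4/k + 6/((6*k)) = -4/k + 6*(1/(6*k)) = -4/k + 1/k = -3/k)
-36*(25 + V(2)) = -36*(25 - 3/2) = -36*47/2 = -846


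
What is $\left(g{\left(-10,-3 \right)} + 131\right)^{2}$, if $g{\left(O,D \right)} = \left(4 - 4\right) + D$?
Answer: $16384$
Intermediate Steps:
$g{\left(O,D \right)} = D$ ($g{\left(O,D \right)} = 0 + D = D$)
$\left(g{\left(-10,-3 \right)} + 131\right)^{2} = \left(-3 + 131\right)^{2} = 128^{2} = 16384$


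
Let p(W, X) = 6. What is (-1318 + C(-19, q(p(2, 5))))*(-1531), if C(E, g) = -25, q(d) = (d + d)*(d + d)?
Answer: 2056133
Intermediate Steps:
q(d) = 4*d² (q(d) = (2*d)*(2*d) = 4*d²)
(-1318 + C(-19, q(p(2, 5))))*(-1531) = (-1318 - 25)*(-1531) = -1343*(-1531) = 2056133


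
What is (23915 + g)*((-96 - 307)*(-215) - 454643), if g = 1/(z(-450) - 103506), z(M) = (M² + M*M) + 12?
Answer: -442242577276003/50251 ≈ -8.8007e+9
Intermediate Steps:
z(M) = 12 + 2*M² (z(M) = (M² + M²) + 12 = 2*M² + 12 = 12 + 2*M²)
g = 1/301506 (g = 1/((12 + 2*(-450)²) - 103506) = 1/((12 + 2*202500) - 103506) = 1/((12 + 405000) - 103506) = 1/(405012 - 103506) = 1/301506 ≈ 3.3167e-6)
(23915 + g)*((-96 - 307)*(-215) - 454643) = (23915 + 1/301506)*((-96 - 307)*(-215) - 454643) = 7210515991*(-403*(-215) - 454643)/301506 = 7210515991*(86645 - 454643)/301506 = (7210515991/301506)*(-367998) = -442242577276003/50251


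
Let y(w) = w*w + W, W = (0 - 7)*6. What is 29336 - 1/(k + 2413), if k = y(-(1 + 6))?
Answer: 70993119/2420 ≈ 29336.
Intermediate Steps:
W = -42 (W = -7*6 = -42)
y(w) = -42 + w² (y(w) = w*w - 42 = w² - 42 = -42 + w²)
k = 7 (k = -42 + (-(1 + 6))² = -42 + (-1*7)² = -42 + (-7)² = -42 + 49 = 7)
29336 - 1/(k + 2413) = 29336 - 1/(7 + 2413) = 29336 - 1/2420 = 70993119/2420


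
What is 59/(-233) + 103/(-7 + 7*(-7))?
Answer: -27303/13048 ≈ -2.0925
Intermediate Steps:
59/(-233) + 103/(-7 + 7*(-7)) = 59*(-1/233) + 103/(-7 - 49) = -59/233 + 103/(-56) = -59/233 + 103*(-1/56) = -59/233 - 103/56 = -27303/13048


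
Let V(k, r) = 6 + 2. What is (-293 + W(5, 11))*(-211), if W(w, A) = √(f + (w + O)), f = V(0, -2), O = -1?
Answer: 61823 - 422*√3 ≈ 61092.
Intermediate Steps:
V(k, r) = 8
f = 8
W(w, A) = √(7 + w) (W(w, A) = √(8 + (w - 1)) = √(8 + (-1 + w)) = √(7 + w))
(-293 + W(5, 11))*(-211) = (-293 + √(7 + 5))*(-211) = (-293 + √12)*(-211) = (-293 + 2*√3)*(-211) = 61823 - 422*√3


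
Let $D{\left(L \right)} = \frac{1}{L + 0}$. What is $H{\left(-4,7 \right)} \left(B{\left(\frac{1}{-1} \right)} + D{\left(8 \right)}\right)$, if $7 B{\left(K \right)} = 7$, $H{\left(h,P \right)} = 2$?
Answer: $\frac{9}{4} \approx 2.25$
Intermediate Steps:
$B{\left(K \right)} = 1$ ($B{\left(K \right)} = \frac{1}{7} \cdot 7 = 1$)
$D{\left(L \right)} = \frac{1}{L}$
$H{\left(-4,7 \right)} \left(B{\left(\frac{1}{-1} \right)} + D{\left(8 \right)}\right) = 2 \left(1 + \frac{1}{8}\right) = 2 \cdot \frac{9}{8} = \frac{9}{4}$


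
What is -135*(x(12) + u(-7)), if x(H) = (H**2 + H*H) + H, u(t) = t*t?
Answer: -47115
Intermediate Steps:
u(t) = t**2
x(H) = H + 2*H**2 (x(H) = (H**2 + H**2) + H = 2*H**2 + H = H + 2*H**2)
-135*(x(12) + u(-7)) = -135*(12*(1 + 2*12) + (-7)**2) = -135*(12*(1 + 24) + 49) = -135*(12*25 + 49) = -135*(300 + 49) = -135*349 = -47115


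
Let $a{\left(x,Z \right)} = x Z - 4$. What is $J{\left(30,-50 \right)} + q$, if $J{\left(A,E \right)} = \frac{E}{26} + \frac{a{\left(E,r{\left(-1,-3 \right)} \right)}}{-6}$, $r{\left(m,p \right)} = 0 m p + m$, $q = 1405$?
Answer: $\frac{54421}{39} \approx 1395.4$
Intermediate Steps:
$r{\left(m,p \right)} = m$ ($r{\left(m,p \right)} = 0 p + m = 0 + m = m$)
$a{\left(x,Z \right)} = -4 + Z x$ ($a{\left(x,Z \right)} = Z x - 4 = -4 + Z x$)
$J{\left(A,E \right)} = \frac{2}{3} + \frac{8 E}{39}$ ($J{\left(A,E \right)} = \frac{E}{26} + \frac{-4 - E}{-6} = E \frac{1}{26} + \left(-4 - E\right) \left(- \frac{1}{6}\right) = \frac{E}{26} + \left(\frac{2}{3} + \frac{E}{6}\right) = \frac{2}{3} + \frac{8 E}{39}$)
$J{\left(30,-50 \right)} + q = \left(\frac{2}{3} + \frac{8}{39} \left(-50\right)\right) + 1405 = \left(\frac{2}{3} - \frac{400}{39}\right) + 1405 = - \frac{374}{39} + 1405 = \frac{54421}{39}$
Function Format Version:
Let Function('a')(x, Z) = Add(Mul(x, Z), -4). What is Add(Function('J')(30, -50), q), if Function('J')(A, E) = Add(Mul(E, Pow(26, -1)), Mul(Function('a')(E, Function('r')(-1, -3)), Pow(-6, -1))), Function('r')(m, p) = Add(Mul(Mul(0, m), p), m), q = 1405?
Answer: Rational(54421, 39) ≈ 1395.4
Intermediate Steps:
Function('r')(m, p) = m (Function('r')(m, p) = Add(Mul(0, p), m) = Add(0, m) = m)
Function('a')(x, Z) = Add(-4, Mul(Z, x)) (Function('a')(x, Z) = Add(Mul(Z, x), -4) = Add(-4, Mul(Z, x)))
Function('J')(A, E) = Add(Rational(2, 3), Mul(Rational(8, 39), E)) (Function('J')(A, E) = Add(Mul(E, Pow(26, -1)), Mul(Add(-4, Mul(-1, E)), Pow(-6, -1))) = Add(Mul(E, Rational(1, 26)), Mul(Add(-4, Mul(-1, E)), Rational(-1, 6))) = Add(Mul(Rational(1, 26), E), Add(Rational(2, 3), Mul(Rational(1, 6), E))) = Add(Rational(2, 3), Mul(Rational(8, 39), E)))
Add(Function('J')(30, -50), q) = Add(Add(Rational(2, 3), Mul(Rational(8, 39), -50)), 1405) = Add(Add(Rational(2, 3), Rational(-400, 39)), 1405) = Add(Rational(-374, 39), 1405) = Rational(54421, 39)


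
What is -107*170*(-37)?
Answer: 673030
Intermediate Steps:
-107*170*(-37) = -18190*(-37) = 673030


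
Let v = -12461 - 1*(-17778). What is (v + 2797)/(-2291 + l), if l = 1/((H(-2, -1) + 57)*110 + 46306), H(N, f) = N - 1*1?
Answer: -423924044/119695585 ≈ -3.5417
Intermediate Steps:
v = 5317 (v = -12461 + 17778 = 5317)
H(N, f) = -1 + N (H(N, f) = N - 1 = -1 + N)
l = 1/52246 (l = 1/(((-1 - 2) + 57)*110 + 46306) = 1/((-3 + 57)*110 + 46306) = 1/(54*110 + 46306) = 1/(5940 + 46306) = 1/52246 ≈ 1.9140e-5)
(v + 2797)/(-2291 + l) = (5317 + 2797)/(-2291 + 1/52246) = 8114/(-119695585/52246) = 8114*(-52246/119695585) = -423924044/119695585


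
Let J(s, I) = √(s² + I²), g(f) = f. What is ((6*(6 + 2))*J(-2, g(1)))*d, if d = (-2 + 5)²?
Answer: 432*√5 ≈ 965.98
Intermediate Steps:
J(s, I) = √(I² + s²)
d = 9 (d = 3² = 9)
((6*(6 + 2))*J(-2, g(1)))*d = ((6*(6 + 2))*√(1² + (-2)²))*9 = ((6*8)*√(1 + 4))*9 = (48*√5)*9 = 432*√5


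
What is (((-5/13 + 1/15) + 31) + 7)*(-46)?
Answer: -338008/195 ≈ -1733.4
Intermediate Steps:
(((-5/13 + 1/15) + 31) + 7)*(-46) = ((-62/195 + 31) + 7)*(-46) = (5983/195 + 7)*(-46) = (7348/195)*(-46) = -338008/195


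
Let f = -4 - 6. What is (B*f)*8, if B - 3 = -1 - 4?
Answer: 160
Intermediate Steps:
f = -10
B = -2 (B = 3 + (-1 - 4) = 3 - 5 = -2)
(B*f)*8 = -2*(-10)*8 = 20*8 = 160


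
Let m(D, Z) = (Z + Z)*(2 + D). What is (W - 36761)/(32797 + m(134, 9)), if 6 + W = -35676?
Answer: -10349/5035 ≈ -2.0554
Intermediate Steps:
W = -35682 (W = -6 - 35676 = -35682)
m(D, Z) = 2*Z*(2 + D) (m(D, Z) = (2*Z)*(2 + D) = 2*Z*(2 + D))
(W - 36761)/(32797 + m(134, 9)) = (-35682 - 36761)/(32797 + 2*9*(2 + 134)) = -72443/(32797 + 2*9*136) = -72443/(32797 + 2448) = -72443/35245 = -72443*1/35245 = -10349/5035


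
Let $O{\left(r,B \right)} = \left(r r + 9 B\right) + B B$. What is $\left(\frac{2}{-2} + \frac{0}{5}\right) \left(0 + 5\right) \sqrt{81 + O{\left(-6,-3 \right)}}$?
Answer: $- 15 \sqrt{11} \approx -49.749$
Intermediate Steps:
$O{\left(r,B \right)} = B^{2} + r^{2} + 9 B$ ($O{\left(r,B \right)} = \left(r^{2} + 9 B\right) + B^{2} = B^{2} + r^{2} + 9 B$)
$\left(\frac{2}{-2} + \frac{0}{5}\right) \left(0 + 5\right) \sqrt{81 + O{\left(-6,-3 \right)}} = \left(\frac{2}{-2} + \frac{0}{5}\right) \left(0 + 5\right) \sqrt{81 + \left(\left(-3\right)^{2} + \left(-6\right)^{2} + 9 \left(-3\right)\right)} = \left(2 \left(- \frac{1}{2}\right) + 0 \cdot \frac{1}{5}\right) 5 \sqrt{81 + \left(9 + 36 - 27\right)} = \left(-1 + 0\right) 5 \sqrt{81 + 18} = \left(-1\right) 5 \sqrt{99} = - 5 \cdot 3 \sqrt{11} = - 15 \sqrt{11}$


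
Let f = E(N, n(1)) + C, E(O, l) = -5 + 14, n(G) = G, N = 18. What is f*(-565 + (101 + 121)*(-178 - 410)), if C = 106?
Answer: -15076615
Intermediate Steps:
E(O, l) = 9
f = 115 (f = 9 + 106 = 115)
f*(-565 + (101 + 121)*(-178 - 410)) = 115*(-565 + (101 + 121)*(-178 - 410)) = 115*(-565 + 222*(-588)) = 115*(-565 - 130536) = 115*(-131101) = -15076615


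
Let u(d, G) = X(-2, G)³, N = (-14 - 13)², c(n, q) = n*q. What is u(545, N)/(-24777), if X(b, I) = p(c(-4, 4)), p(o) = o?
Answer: 4096/24777 ≈ 0.16531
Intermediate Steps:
X(b, I) = -16 (X(b, I) = -4*4 = -16)
N = 729 (N = (-27)² = 729)
u(d, G) = -4096 (u(d, G) = (-16)³ = -4096)
u(545, N)/(-24777) = -4096/(-24777) = -4096*(-1/24777) = 4096/24777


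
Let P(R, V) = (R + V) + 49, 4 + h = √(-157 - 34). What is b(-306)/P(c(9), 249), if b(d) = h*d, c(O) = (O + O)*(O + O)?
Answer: 612/311 - 153*I*√191/311 ≈ 1.9678 - 6.799*I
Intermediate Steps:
h = -4 + I*√191 (h = -4 + √(-157 - 34) = -4 + √(-191) = -4 + I*√191 ≈ -4.0 + 13.82*I)
c(O) = 4*O² (c(O) = (2*O)*(2*O) = 4*O²)
b(d) = d*(-4 + I*√191) (b(d) = (-4 + I*√191)*d = d*(-4 + I*√191))
P(R, V) = 49 + R + V
b(-306)/P(c(9), 249) = (-306*(-4 + I*√191))/(49 + 4*9² + 249) = (1224 - 306*I*√191)/(49 + 4*81 + 249) = (1224 - 306*I*√191)/(49 + 324 + 249) = (1224 - 306*I*√191)/622 = (1224 - 306*I*√191)*(1/622) = 612/311 - 153*I*√191/311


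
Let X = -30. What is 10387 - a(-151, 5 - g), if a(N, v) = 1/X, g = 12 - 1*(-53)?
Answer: 311611/30 ≈ 10387.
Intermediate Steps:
g = 65 (g = 12 + 53 = 65)
a(N, v) = -1/30 (a(N, v) = 1/(-30) = -1/30)
10387 - a(-151, 5 - g) = 10387 - 1*(-1/30) = 10387 + 1/30 = 311611/30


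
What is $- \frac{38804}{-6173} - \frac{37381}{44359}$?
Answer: $\frac{1490553723}{273828107} \approx 5.4434$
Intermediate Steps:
$- \frac{38804}{-6173} - \frac{37381}{44359} = \left(-38804\right) \left(- \frac{1}{6173}\right) - \frac{37381}{44359} = \frac{38804}{6173} - \frac{37381}{44359} = \frac{1490553723}{273828107}$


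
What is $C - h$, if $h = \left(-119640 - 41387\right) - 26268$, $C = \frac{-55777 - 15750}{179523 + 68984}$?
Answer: $\frac{46544047038}{248507} \approx 1.8729 \cdot 10^{5}$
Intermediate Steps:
$C = - \frac{71527}{248507} \approx -0.28783$
$h = -187295$ ($h = -161027 - 26268 = -187295$)
$C - h = - \frac{71527}{248507} - -187295 = - \frac{71527}{248507} + 187295 = \frac{46544047038}{248507}$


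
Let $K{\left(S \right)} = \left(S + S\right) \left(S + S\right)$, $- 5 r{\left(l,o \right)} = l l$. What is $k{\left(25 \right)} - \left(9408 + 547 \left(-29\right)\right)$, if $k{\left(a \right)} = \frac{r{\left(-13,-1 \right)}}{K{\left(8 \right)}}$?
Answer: $\frac{8262231}{1280} \approx 6454.9$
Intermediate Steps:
$r{\left(l,o \right)} = - \frac{l^{2}}{5}$ ($r{\left(l,o \right)} = - \frac{l l}{5} = - \frac{l^{2}}{5}$)
$K{\left(S \right)} = 4 S^{2}$ ($K{\left(S \right)} = 2 S 2 S = 4 S^{2}$)
$k{\left(a \right)} = - \frac{169}{1280}$ ($k{\left(a \right)} = \frac{\left(- \frac{1}{5}\right) \left(-13\right)^{2}}{4 \cdot 8^{2}} = \frac{\left(- \frac{1}{5}\right) 169}{4 \cdot 64} = - \frac{169}{5 \cdot 256} = \left(- \frac{169}{5}\right) \frac{1}{256} = - \frac{169}{1280}$)
$k{\left(25 \right)} - \left(9408 + 547 \left(-29\right)\right) = - \frac{169}{1280} - \left(9408 + 547 \left(-29\right)\right) = - \frac{169}{1280} - -6455 = - \frac{169}{1280} + \left(-9408 + 15863\right) = - \frac{169}{1280} + 6455 = \frac{8262231}{1280}$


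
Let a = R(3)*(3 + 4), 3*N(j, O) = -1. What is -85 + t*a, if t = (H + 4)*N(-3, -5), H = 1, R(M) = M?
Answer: -120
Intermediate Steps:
N(j, O) = -1/3 (N(j, O) = (1/3)*(-1) = -1/3)
t = -5/3 (t = (1 + 4)*(-1/3) = 5*(-1/3) = -5/3 ≈ -1.6667)
a = 21 (a = 3*(3 + 4) = 3*7 = 21)
-85 + t*a = -85 - 5/3*21 = -85 - 35 = -120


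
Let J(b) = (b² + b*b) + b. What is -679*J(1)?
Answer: -2037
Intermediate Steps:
J(b) = b + 2*b² (J(b) = (b² + b²) + b = 2*b² + b = b + 2*b²)
-679*J(1) = -679*(1 + 2*1) = -679*(1 + 2) = -679*3 = -2037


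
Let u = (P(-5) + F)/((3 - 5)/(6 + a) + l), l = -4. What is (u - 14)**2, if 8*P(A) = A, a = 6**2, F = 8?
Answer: 115756081/462400 ≈ 250.34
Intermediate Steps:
a = 36
P(A) = A/8
u = -1239/680 (u = ((1/8)*(-5) + 8)/((3 - 5)/(6 + 36) - 4) = (-5/8 + 8)/(-2/42 - 4) = 59/(8*(-2*1/42 - 4)) = 59/(8*(-1/21 - 4)) = 59/(8*(-85/21)) = (59/8)*(-21/85) = -1239/680 ≈ -1.8221)
(u - 14)**2 = (-1239/680 - 14)**2 = (-10759/680)**2 = 115756081/462400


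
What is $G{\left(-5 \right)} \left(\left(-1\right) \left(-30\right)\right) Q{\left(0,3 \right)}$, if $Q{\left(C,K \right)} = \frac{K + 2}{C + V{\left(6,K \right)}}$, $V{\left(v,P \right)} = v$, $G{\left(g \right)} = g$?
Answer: $-125$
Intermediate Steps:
$Q{\left(C,K \right)} = \frac{2 + K}{6 + C}$ ($Q{\left(C,K \right)} = \frac{K + 2}{C + 6} = \frac{2 + K}{6 + C}$)
$G{\left(-5 \right)} \left(\left(-1\right) \left(-30\right)\right) Q{\left(0,3 \right)} = - 5 \left(\left(-1\right) \left(-30\right)\right) \frac{2 + 3}{6 + 0} = \left(-5\right) 30 \cdot \frac{1}{6} \cdot 5 = - 150 \cdot \frac{1}{6} \cdot 5 = \left(-150\right) \frac{5}{6} = -125$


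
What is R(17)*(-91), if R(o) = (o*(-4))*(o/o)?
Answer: 6188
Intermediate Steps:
R(o) = -4*o (R(o) = -4*o*1 = -4*o)
R(17)*(-91) = -4*17*(-91) = -68*(-91) = 6188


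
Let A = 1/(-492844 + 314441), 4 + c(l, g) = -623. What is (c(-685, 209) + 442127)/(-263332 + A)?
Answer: -78764924500/46979218797 ≈ -1.6766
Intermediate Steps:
c(l, g) = -627 (c(l, g) = -4 - 623 = -627)
A = -1/178403 (A = 1/(-178403) = -1/178403 ≈ -5.6053e-6)
(c(-685, 209) + 442127)/(-263332 + A) = (-627 + 442127)/(-263332 - 1/178403) = 441500/(-46979218797/178403) = 441500*(-178403/46979218797) = -78764924500/46979218797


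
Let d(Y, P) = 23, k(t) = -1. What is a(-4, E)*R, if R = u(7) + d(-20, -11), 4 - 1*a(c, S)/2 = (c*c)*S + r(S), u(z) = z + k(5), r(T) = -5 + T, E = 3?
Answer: -2436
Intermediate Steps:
u(z) = -1 + z (u(z) = z - 1 = -1 + z)
a(c, S) = 18 - 2*S - 2*S*c² (a(c, S) = 8 - 2*((c*c)*S + (-5 + S)) = 8 - 2*(c²*S + (-5 + S)) = 8 - 2*(S*c² + (-5 + S)) = 8 - 2*(-5 + S + S*c²) = 8 + (10 - 2*S - 2*S*c²) = 18 - 2*S - 2*S*c²)
R = 29 (R = (-1 + 7) + 23 = 6 + 23 = 29)
a(-4, E)*R = (18 - 2*3 - 2*3*(-4)²)*29 = (18 - 6 - 2*3*16)*29 = (18 - 6 - 96)*29 = -84*29 = -2436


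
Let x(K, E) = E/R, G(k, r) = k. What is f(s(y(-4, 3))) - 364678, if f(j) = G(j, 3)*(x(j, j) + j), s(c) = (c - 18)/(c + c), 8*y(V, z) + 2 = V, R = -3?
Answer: -2187443/6 ≈ -3.6457e+5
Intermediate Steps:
y(V, z) = -¼ + V/8
x(K, E) = -E/3 (x(K, E) = E/(-3) = E*(-⅓) = -E/3)
s(c) = (-18 + c)/(2*c) (s(c) = (-18 + c)/((2*c)) = (-18 + c)*(1/(2*c)) = (-18 + c)/(2*c))
f(j) = 2*j²/3 (f(j) = j*(-j/3 + j) = j*(2*j/3) = 2*j²/3)
f(s(y(-4, 3))) - 364678 = 2*((-18 + (-¼ + (⅛)*(-4)))/(2*(-¼ + (⅛)*(-4))))²/3 - 364678 = 2*((-18 + (-¼ - ½))/(2*(-¼ - ½)))²/3 - 364678 = 2*((-18 - ¾)/(2*(-¾)))²/3 - 364678 = 2*((½)*(-4/3)*(-75/4))²/3 - 364678 = 2*(25/2)²/3 - 364678 = (⅔)*(625/4) - 364678 = 625/6 - 364678 = -2187443/6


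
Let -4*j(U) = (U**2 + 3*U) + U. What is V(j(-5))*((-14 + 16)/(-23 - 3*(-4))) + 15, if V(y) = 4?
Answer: 157/11 ≈ 14.273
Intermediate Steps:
j(U) = -U - U**2/4 (j(U) = -((U**2 + 3*U) + U)/4 = -(U**2 + 4*U)/4 = -U - U**2/4)
V(j(-5))*((-14 + 16)/(-23 - 3*(-4))) + 15 = 4*((-14 + 16)/(-23 - 3*(-4))) + 15 = 4*(2/(-23 + 12)) + 15 = 4*(2/(-11)) + 15 = 4*(2*(-1/11)) + 15 = 4*(-2/11) + 15 = -8/11 + 15 = 157/11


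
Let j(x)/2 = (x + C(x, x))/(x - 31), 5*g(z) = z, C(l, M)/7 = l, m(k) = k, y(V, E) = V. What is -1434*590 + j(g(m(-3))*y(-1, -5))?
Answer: -16075146/19 ≈ -8.4606e+5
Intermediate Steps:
C(l, M) = 7*l
g(z) = z/5
j(x) = 16*x/(-31 + x) (j(x) = 2*((x + 7*x)/(x - 31)) = 2*((8*x)/(-31 + x)) = 2*(8*x/(-31 + x)) = 16*x/(-31 + x))
-1434*590 + j(g(m(-3))*y(-1, -5)) = -1434*590 + 16*(((⅕)*(-3))*(-1))/(-31 + ((⅕)*(-3))*(-1)) = -846060 + 16*(-⅗*(-1))/(-31 - ⅗*(-1)) = -846060 + 16*(⅗)/(-31 + ⅗) = -846060 + 16*(⅗)/(-152/5) = -846060 + 16*(⅗)*(-5/152) = -846060 - 6/19 = -16075146/19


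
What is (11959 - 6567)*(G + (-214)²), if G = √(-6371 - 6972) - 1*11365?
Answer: 185651952 + 5392*I*√13343 ≈ 1.8565e+8 + 6.2284e+5*I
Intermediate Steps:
G = -11365 + I*√13343 (G = √(-13343) - 11365 = I*√13343 - 11365 = -11365 + I*√13343 ≈ -11365.0 + 115.51*I)
(11959 - 6567)*(G + (-214)²) = (11959 - 6567)*((-11365 + I*√13343) + (-214)²) = 5392*((-11365 + I*√13343) + 45796) = 5392*(34431 + I*√13343) = 185651952 + 5392*I*√13343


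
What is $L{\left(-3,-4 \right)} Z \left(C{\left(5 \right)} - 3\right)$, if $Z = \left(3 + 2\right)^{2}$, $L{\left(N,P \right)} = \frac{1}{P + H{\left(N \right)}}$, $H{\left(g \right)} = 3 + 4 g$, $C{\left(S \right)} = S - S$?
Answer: $\frac{75}{13} \approx 5.7692$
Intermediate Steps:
$C{\left(S \right)} = 0$
$L{\left(N,P \right)} = \frac{1}{3 + P + 4 N}$ ($L{\left(N,P \right)} = \frac{1}{P + \left(3 + 4 N\right)} = \frac{1}{3 + P + 4 N}$)
$Z = 25$ ($Z = 5^{2} = 25$)
$L{\left(-3,-4 \right)} Z \left(C{\left(5 \right)} - 3\right) = \frac{1}{3 - 4 + 4 \left(-3\right)} 25 \left(0 - 3\right) = \frac{1}{3 - 4 - 12} \cdot 25 \left(-3\right) = \frac{1}{-13} \cdot 25 \left(-3\right) = \left(- \frac{1}{13}\right) 25 \left(-3\right) = \left(- \frac{25}{13}\right) \left(-3\right) = \frac{75}{13}$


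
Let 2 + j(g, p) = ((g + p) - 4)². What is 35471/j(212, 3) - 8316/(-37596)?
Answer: 141982310/139478027 ≈ 1.0180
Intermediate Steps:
j(g, p) = -2 + (-4 + g + p)² (j(g, p) = -2 + ((g + p) - 4)² = -2 + (-4 + g + p)²)
35471/j(212, 3) - 8316/(-37596) = 35471/(-2 + (-4 + 212 + 3)²) - 8316/(-37596) = 35471/(-2 + 211²) - 8316*(-1/37596) = 35471/(-2 + 44521) + 693/3133 = 35471/44519 + 693/3133 = 141982310/139478027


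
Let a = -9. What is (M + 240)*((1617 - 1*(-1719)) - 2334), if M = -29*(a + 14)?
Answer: 95190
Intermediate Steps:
M = -145 (M = -29*(-9 + 14) = -29*5 = -145)
(M + 240)*((1617 - 1*(-1719)) - 2334) = (-145 + 240)*((1617 - 1*(-1719)) - 2334) = 95*((1617 + 1719) - 2334) = 95*(3336 - 2334) = 95*1002 = 95190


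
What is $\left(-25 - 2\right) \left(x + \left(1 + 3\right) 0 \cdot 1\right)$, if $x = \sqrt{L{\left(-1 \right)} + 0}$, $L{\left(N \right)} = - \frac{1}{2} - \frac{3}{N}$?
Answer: $- \frac{27 \sqrt{10}}{2} \approx -42.691$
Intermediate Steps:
$L{\left(N \right)} = - \frac{1}{2} - \frac{3}{N}$ ($L{\left(N \right)} = \left(-1\right) \frac{1}{2} - \frac{3}{N} = - \frac{1}{2} - \frac{3}{N}$)
$x = \frac{\sqrt{10}}{2}$ ($x = \sqrt{\frac{-6 - -1}{2 \left(-1\right)} + 0} = \sqrt{\frac{1}{2} \left(-1\right) \left(-6 + 1\right) + 0} = \sqrt{\frac{1}{2} \left(-1\right) \left(-5\right) + 0} = \sqrt{\frac{5}{2} + 0} = \sqrt{\frac{5}{2}} = \frac{\sqrt{10}}{2} \approx 1.5811$)
$\left(-25 - 2\right) \left(x + \left(1 + 3\right) 0 \cdot 1\right) = \left(-25 - 2\right) \left(\frac{\sqrt{10}}{2} + \left(1 + 3\right) 0 \cdot 1\right) = - 27 \left(\frac{\sqrt{10}}{2} + 4 \cdot 0 \cdot 1\right) = - 27 \left(\frac{\sqrt{10}}{2} + 0 \cdot 1\right) = - 27 \left(\frac{\sqrt{10}}{2} + 0\right) = - 27 \frac{\sqrt{10}}{2} = - \frac{27 \sqrt{10}}{2}$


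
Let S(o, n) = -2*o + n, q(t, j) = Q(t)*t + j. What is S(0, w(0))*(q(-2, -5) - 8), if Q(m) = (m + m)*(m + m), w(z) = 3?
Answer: -135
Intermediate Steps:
Q(m) = 4*m² (Q(m) = (2*m)*(2*m) = 4*m²)
q(t, j) = j + 4*t³ (q(t, j) = (4*t²)*t + j = 4*t³ + j = j + 4*t³)
S(o, n) = n - 2*o
S(0, w(0))*(q(-2, -5) - 8) = (3 - 2*0)*((-5 + 4*(-2)³) - 8) = (3 + 0)*((-5 + 4*(-8)) - 8) = 3*((-5 - 32) - 8) = 3*(-37 - 8) = 3*(-45) = -135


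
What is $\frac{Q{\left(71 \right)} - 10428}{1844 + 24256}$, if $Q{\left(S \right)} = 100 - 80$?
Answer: $- \frac{2602}{6525} \approx -0.39877$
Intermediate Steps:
$Q{\left(S \right)} = 20$
$\frac{Q{\left(71 \right)} - 10428}{1844 + 24256} = \frac{20 - 10428}{1844 + 24256} = - \frac{10408}{26100} = \left(-10408\right) \frac{1}{26100} = - \frac{2602}{6525}$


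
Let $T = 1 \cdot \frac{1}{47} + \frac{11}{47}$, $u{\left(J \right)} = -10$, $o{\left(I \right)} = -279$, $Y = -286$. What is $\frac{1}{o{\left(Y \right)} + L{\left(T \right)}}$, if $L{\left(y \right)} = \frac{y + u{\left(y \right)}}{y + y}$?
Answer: $- \frac{12}{3577} \approx -0.0033548$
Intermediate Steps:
$T = \frac{12}{47}$ ($T = 1 \cdot \frac{1}{47} + 11 \cdot \frac{1}{47} = \frac{1}{47} + \frac{11}{47} = \frac{12}{47} \approx 0.25532$)
$L{\left(y \right)} = \frac{-10 + y}{2 y}$ ($L{\left(y \right)} = \frac{y - 10}{y + y} = \frac{-10 + y}{2 y}$)
$\frac{1}{o{\left(Y \right)} + L{\left(T \right)}} = \frac{1}{-279 + \frac{-10 + \frac{12}{47}}{2 \cdot \frac{12}{47}}} = \frac{1}{-279 + \frac{1}{2} \cdot \frac{47}{12} \left(- \frac{458}{47}\right)} = \frac{1}{-279 - \frac{229}{12}} = \frac{1}{- \frac{3577}{12}} = - \frac{12}{3577}$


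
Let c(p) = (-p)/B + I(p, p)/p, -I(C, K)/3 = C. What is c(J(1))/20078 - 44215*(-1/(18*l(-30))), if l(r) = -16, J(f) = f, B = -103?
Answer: -45719106007/297796896 ≈ -153.52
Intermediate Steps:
I(C, K) = -3*C
c(p) = -3 + p/103 (c(p) = -p/(-103) + (-3*p)/p = -p*(-1/103) - 3 = p/103 - 3 = -3 + p/103)
c(J(1))/20078 - 44215*(-1/(18*l(-30))) = (-3 + (1/103)*1)/20078 - 44215/((-18*(-16))) = (-3 + 1/103)*(1/20078) - 44215/288 = -308/103*1/20078 - 44215*1/288 = -154/1034017 - 44215/288 = -45719106007/297796896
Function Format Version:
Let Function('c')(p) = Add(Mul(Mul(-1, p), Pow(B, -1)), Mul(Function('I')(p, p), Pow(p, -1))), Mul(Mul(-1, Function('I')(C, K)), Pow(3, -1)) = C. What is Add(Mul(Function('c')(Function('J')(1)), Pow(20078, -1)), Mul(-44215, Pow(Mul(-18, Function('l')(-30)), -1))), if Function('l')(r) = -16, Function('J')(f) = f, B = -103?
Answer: Rational(-45719106007, 297796896) ≈ -153.52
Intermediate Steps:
Function('I')(C, K) = Mul(-3, C)
Function('c')(p) = Add(-3, Mul(Rational(1, 103), p)) (Function('c')(p) = Add(Mul(Mul(-1, p), Pow(-103, -1)), Mul(Mul(-3, p), Pow(p, -1))) = Add(Mul(Mul(-1, p), Rational(-1, 103)), -3) = Add(Mul(Rational(1, 103), p), -3) = Add(-3, Mul(Rational(1, 103), p)))
Add(Mul(Function('c')(Function('J')(1)), Pow(20078, -1)), Mul(-44215, Pow(Mul(-18, Function('l')(-30)), -1))) = Add(Mul(Add(-3, Mul(Rational(1, 103), 1)), Pow(20078, -1)), Mul(-44215, Pow(Mul(-18, -16), -1))) = Add(Mul(Add(-3, Rational(1, 103)), Rational(1, 20078)), Mul(-44215, Pow(288, -1))) = Add(Mul(Rational(-308, 103), Rational(1, 20078)), Mul(-44215, Rational(1, 288))) = Add(Rational(-154, 1034017), Rational(-44215, 288)) = Rational(-45719106007, 297796896)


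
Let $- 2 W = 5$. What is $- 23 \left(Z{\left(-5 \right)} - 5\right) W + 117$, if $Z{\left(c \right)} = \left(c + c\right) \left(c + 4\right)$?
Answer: $\frac{809}{2} \approx 404.5$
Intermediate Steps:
$W = - \frac{5}{2}$ ($W = \left(- \frac{1}{2}\right) 5 = - \frac{5}{2} \approx -2.5$)
$Z{\left(c \right)} = 2 c \left(4 + c\right)$
$- 23 \left(Z{\left(-5 \right)} - 5\right) W + 117 = - 23 \left(2 \left(-5\right) \left(4 - 5\right) - 5\right) \left(- \frac{5}{2}\right) + 117 = - 23 \left(2 \left(-5\right) \left(-1\right) - 5\right) \left(- \frac{5}{2}\right) + 117 = - 23 \left(10 - 5\right) \left(- \frac{5}{2}\right) + 117 = - 23 \cdot 5 \left(- \frac{5}{2}\right) + 117 = \left(-23\right) \left(- \frac{25}{2}\right) + 117 = \frac{575}{2} + 117 = \frac{809}{2}$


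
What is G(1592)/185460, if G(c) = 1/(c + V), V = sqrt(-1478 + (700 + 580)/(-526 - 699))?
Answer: 9751/2880685482279 - 7*I*sqrt(1811830)/115227419291160 ≈ 3.385e-9 - 8.1771e-11*I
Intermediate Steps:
V = I*sqrt(1811830)/35 (V = sqrt(-1478 + 1280/(-1225)) = sqrt(-1478 + 1280*(-1/1225)) = sqrt(-1478 - 256/245) = sqrt(-362366/245) = I*sqrt(1811830)/35 ≈ 38.458*I)
G(c) = 1/(c + I*sqrt(1811830)/35)
G(1592)/185460 = (35/(35*1592 + I*sqrt(1811830)))/185460 = (35/(55720 + I*sqrt(1811830)))*(1/185460) = 7/(37092*(55720 + I*sqrt(1811830)))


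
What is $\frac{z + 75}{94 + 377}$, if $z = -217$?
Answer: $- \frac{142}{471} \approx -0.30149$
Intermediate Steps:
$\frac{z + 75}{94 + 377} = \frac{-217 + 75}{94 + 377} = - \frac{142}{471}$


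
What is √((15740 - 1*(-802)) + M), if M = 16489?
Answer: √33031 ≈ 181.74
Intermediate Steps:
√((15740 - 1*(-802)) + M) = √((15740 - 1*(-802)) + 16489) = √((15740 + 802) + 16489) = √(16542 + 16489) = √33031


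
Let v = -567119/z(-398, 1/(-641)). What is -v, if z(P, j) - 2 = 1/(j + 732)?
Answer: 266098473109/939063 ≈ 2.8337e+5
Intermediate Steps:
z(P, j) = 2 + 1/(732 + j) (z(P, j) = 2 + 1/(j + 732) = 2 + 1/(732 + j))
v = -266098473109/939063 (v = -567119*(732 + 1/(-641))/(1465 + 2/(-641)) = -567119*(732 - 1/641)/(1465 + 2*(-1/641)) = -567119*469211/(641*(1465 - 2/641)) = -567119/((641/469211)*(939063/641)) = -567119/939063/469211 = -567119*469211/939063 = -266098473109/939063 ≈ -2.8337e+5)
-v = -1*(-266098473109/939063) = 266098473109/939063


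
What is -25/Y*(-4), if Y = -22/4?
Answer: -200/11 ≈ -18.182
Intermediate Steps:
Y = -11/2 (Y = -22*¼ = -11/2 ≈ -5.5000)
-25/Y*(-4) = -25/(-11/2)*(-4) = -25*(-2/11)*(-4) = (50/11)*(-4) = -200/11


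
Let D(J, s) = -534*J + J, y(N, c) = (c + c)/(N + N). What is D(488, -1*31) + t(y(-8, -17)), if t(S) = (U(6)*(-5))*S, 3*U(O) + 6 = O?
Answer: -260104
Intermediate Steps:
y(N, c) = c/N (y(N, c) = (2*c)/((2*N)) = (2*c)*(1/(2*N)) = c/N)
D(J, s) = -533*J
U(O) = -2 + O/3
t(S) = 0 (t(S) = ((-2 + (⅓)*6)*(-5))*S = ((-2 + 2)*(-5))*S = (0*(-5))*S = 0*S = 0)
D(488, -1*31) + t(y(-8, -17)) = -533*488 + 0 = -260104 + 0 = -260104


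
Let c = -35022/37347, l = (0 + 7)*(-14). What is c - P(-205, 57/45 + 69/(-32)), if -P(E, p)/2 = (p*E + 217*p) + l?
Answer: -54349283/248980 ≈ -218.29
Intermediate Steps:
l = -98 (l = 7*(-14) = -98)
P(E, p) = 196 - 434*p - 2*E*p (P(E, p) = -2*((p*E + 217*p) - 98) = -2*((E*p + 217*p) - 98) = -2*((217*p + E*p) - 98) = -2*(-98 + 217*p + E*p) = 196 - 434*p - 2*E*p)
c = -11674/12449 (c = -35022*1/37347 = -11674/12449 ≈ -0.93775)
c - P(-205, 57/45 + 69/(-32)) = -11674/12449 - (196 - 434*(57/45 + 69/(-32)) - 2*(-205)*(57/45 + 69/(-32))) = -11674/12449 - (196 - 434*(57*(1/45) + 69*(-1/32)) - 2*(-205)*(57*(1/45) + 69*(-1/32))) = -11674/12449 - (196 - 434*(19/15 - 69/32) - 2*(-205)*(19/15 - 69/32)) = -11674/12449 - (196 - 434*(-427/480) - 2*(-205)*(-427/480)) = -11674/12449 - (196 + 92659/240 - 17507/48) = -11674/12449 - 1*4347/20 = -11674/12449 - 4347/20 = -54349283/248980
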